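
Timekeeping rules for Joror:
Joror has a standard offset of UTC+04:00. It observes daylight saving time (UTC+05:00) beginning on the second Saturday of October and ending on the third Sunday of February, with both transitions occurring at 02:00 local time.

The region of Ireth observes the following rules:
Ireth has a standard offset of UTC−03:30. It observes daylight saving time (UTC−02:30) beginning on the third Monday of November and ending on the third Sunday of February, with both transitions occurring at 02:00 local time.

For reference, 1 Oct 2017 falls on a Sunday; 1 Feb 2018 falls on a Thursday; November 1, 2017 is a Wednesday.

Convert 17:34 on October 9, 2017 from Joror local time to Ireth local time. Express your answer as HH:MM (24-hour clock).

1 October 2017 is a Sunday, so the first Saturday is October 7 and the second is October 14.
1 February 2018 is a Thursday, so the first Sunday is February 4 and the third is February 18.
October 9, 2017 does not fall between 14 October 2017 and 18 February 2018, so daylight saving is not in effect and Joror is at UTC+04:00.
17:34 Joror − 4h = 13:34 UTC.
1 November 2017 is a Wednesday, so the first Monday is November 6 and the third is November 20.
1 February 2018 is a Thursday, so the first Sunday is February 4 and the third is February 18.
At the standard offset (UTC−03:30), 13:34 UTC − 3h30m = 10:04 Ireth standard time.
The standard-time date in Ireth, October 9, 2017, is outside the daylight-saving period (20 November 2017 – 18 February 2018), so Ireth is on standard time, UTC−03:30.
13:34 UTC − 3h30m = 10:04 Ireth.

10:04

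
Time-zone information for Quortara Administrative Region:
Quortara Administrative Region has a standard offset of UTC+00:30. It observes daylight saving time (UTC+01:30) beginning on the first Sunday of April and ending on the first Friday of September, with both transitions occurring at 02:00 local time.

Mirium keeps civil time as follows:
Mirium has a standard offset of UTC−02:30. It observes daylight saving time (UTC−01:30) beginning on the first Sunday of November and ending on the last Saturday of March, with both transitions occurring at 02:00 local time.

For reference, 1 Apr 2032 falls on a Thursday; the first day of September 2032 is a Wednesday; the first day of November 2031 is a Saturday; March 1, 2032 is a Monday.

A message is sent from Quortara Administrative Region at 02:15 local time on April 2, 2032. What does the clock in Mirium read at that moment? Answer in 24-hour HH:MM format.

23:15

1 April 2032 is a Thursday, so the first Sunday is April 4.
1 September 2032 is a Wednesday, so the first Friday is September 3.
Daylight saving runs 4 April – 3 September; April 2, 2032 is outside that window, so Quortara Administrative Region is on standard time at UTC+00:30.
02:15 Quortara Administrative Region − 0h30m = 01:45 UTC.
1 November 2031 is a Saturday, so the first Sunday is November 2.
1 March 2032 is a Monday, so Saturdays fall on 6, 13, 20, 27; the last is March 27.
At the standard offset (UTC−02:30), 01:45 UTC − 2h30m = 23:15 Mirium standard time (rolling into the previous day, 1 April 2032).
The standard-time date in Mirium, April 1, 2032, is outside the daylight-saving period (2 November 2031 – 27 March 2032), so Mirium is on standard time, UTC−02:30.
01:45 UTC − 2h30m = 23:15 Mirium (rolling into the previous day, 1 April 2032).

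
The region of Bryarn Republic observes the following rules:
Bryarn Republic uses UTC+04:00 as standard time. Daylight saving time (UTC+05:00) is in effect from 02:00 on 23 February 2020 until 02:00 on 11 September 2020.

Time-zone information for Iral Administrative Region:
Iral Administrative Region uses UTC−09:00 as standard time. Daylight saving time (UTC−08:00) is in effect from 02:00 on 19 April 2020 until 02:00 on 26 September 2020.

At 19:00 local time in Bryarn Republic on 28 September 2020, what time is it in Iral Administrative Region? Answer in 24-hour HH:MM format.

06:00

Daylight saving runs 23 February – 11 September; 28 September 2020 is outside that window, so Bryarn Republic is on standard time at UTC+04:00.
19:00 Bryarn Republic − 4h = 15:00 UTC.
At the standard offset (UTC−09:00), 15:00 UTC − 9h = 06:00 Iral Administrative Region standard time.
The standard-time date in Iral Administrative Region, 28 September 2020, does not fall between 19 April and 26 September, so daylight saving is not in effect and Iral Administrative Region is at UTC−09:00.
15:00 UTC − 9h = 06:00 Iral Administrative Region.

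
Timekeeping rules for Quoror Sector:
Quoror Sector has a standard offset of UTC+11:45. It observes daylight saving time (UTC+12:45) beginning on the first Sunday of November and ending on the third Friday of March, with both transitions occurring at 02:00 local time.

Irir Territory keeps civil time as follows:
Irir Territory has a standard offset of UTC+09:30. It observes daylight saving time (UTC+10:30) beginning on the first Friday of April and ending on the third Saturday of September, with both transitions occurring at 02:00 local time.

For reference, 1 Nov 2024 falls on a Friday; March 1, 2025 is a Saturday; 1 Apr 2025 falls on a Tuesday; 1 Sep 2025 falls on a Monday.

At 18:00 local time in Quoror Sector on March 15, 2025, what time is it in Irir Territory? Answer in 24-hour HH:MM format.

1 November 2024 is a Friday, so the first Sunday is November 3.
1 March 2025 is a Saturday, so the first Friday is March 7 and the third is March 21.
Daylight saving runs 3 November 2024 – 21 March 2025; March 15, 2025 is inside that window, so Quoror Sector is at UTC+12:45.
18:00 Quoror Sector − 12h45m = 05:15 UTC.
1 April 2025 is a Tuesday, so the first Friday is April 4.
1 September 2025 is a Monday, so the first Saturday is September 6 and the third is September 20.
At the standard offset (UTC+09:30), 05:15 UTC + 9h30m = 14:45 Irir Territory standard time.
Daylight saving runs 4 April – 20 September; the standard-time date in Irir Territory, March 15, 2025, is outside that window, so Irir Territory is on standard time at UTC+09:30.
05:15 UTC + 9h30m = 14:45 Irir Territory.

14:45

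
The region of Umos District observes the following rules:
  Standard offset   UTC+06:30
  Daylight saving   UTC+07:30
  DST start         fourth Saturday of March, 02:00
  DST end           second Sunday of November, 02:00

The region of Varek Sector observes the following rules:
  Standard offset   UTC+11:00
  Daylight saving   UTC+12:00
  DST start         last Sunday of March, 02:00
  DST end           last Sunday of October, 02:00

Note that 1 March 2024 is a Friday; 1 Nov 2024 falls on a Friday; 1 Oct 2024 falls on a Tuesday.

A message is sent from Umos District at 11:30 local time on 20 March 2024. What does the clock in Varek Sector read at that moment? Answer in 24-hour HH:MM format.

1 March 2024 is a Friday, so the first Saturday is March 2 and the fourth is March 23.
1 November 2024 is a Friday, so the first Sunday is November 3 and the second is November 10.
20 March 2024 does not fall between 23 March and 10 November, so daylight saving is not in effect and Umos District is at UTC+06:30.
11:30 Umos District − 6h30m = 05:00 UTC.
1 March 2024 is a Friday, so Sundays fall on 3, 10, 17, 24, 31; the last is March 31.
1 October 2024 is a Tuesday, so Sundays fall on 6, 13, 20, 27; the last is October 27.
At the standard offset (UTC+11:00), 05:00 UTC + 11h = 16:00 Varek Sector standard time.
Daylight saving runs 31 March – 27 October; the standard-time date in Varek Sector, 20 March 2024, is outside that window, so Varek Sector is on standard time at UTC+11:00.
05:00 UTC + 11h = 16:00 Varek Sector.

16:00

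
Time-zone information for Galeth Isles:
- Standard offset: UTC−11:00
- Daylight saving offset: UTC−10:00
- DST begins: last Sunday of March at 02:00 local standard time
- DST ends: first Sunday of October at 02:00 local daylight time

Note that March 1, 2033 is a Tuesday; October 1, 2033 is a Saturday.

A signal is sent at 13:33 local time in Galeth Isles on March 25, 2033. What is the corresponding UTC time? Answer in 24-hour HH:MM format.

1 March 2033 is a Tuesday, so Sundays fall on 6, 13, 20, 27; the last is March 27.
1 October 2033 is a Saturday, so the first Sunday is October 2.
March 25, 2033 is outside the daylight-saving period (27 March – 2 October), so Galeth Isles is on standard time, UTC−11:00.
13:33 local + 11h = 00:33 UTC (rolling into the next day, 26 March 2033).

00:33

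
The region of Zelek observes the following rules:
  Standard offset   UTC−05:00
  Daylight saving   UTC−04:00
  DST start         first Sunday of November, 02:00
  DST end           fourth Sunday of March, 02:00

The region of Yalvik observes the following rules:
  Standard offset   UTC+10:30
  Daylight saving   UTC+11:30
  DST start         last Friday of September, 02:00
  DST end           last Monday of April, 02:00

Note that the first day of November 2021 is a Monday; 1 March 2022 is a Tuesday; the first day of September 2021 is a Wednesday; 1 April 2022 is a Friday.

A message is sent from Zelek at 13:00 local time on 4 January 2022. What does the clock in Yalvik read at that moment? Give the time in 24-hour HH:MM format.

1 November 2021 is a Monday, so the first Sunday is November 7.
1 March 2022 is a Tuesday, so the first Sunday is March 6 and the fourth is March 27.
Daylight saving runs 7 November 2021 – 27 March 2022; 4 January 2022 is inside that window, so Zelek is at UTC−04:00.
13:00 Zelek + 4h = 17:00 UTC.
1 September 2021 is a Wednesday, so Fridays fall on 3, 10, 17, 24; the last is September 24.
1 April 2022 is a Friday, so Mondays fall on 4, 11, 18, 25; the last is April 25.
At the standard offset (UTC+10:30), 17:00 UTC + 10h30m = 03:30 Yalvik standard time (rolling into the next day, 5 January 2022).
The standard-time date in Yalvik, 5 January 2022, lies within the daylight-saving period (24 September 2021 – 25 April 2022), so Yalvik is on daylight time, UTC+11:30.
17:00 UTC + 11h30m = 04:30 Yalvik (rolling into the next day, 5 January 2022).

04:30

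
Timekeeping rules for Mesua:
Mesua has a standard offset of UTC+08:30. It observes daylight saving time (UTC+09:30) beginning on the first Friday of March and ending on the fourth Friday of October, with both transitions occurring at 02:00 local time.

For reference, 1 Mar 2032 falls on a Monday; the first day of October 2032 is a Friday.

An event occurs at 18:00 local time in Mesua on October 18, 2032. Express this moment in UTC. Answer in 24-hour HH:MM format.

08:30

1 March 2032 is a Monday, so the first Friday is March 5.
1 October 2032 is a Friday, so the first Friday is October 1 and the fourth is October 22.
October 18, 2032 lies within the daylight-saving period (5 March – 22 October), so Mesua is on daylight time, UTC+09:30.
18:00 local − 9h30m = 08:30 UTC.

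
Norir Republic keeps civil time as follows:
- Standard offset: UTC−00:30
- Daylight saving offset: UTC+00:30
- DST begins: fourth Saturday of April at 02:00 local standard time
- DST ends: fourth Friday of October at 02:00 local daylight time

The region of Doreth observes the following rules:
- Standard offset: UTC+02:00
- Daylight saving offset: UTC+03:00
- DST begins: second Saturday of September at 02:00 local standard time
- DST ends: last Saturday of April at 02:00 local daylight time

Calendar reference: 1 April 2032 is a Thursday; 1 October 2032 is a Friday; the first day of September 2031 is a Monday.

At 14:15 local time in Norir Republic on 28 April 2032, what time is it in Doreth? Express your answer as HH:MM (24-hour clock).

1 April 2032 is a Thursday, so the first Saturday is April 3 and the fourth is April 24.
1 October 2032 is a Friday, so the first Friday is October 1 and the fourth is October 22.
28 April 2032 lies within the daylight-saving period (24 April – 22 October), so Norir Republic is on daylight time, UTC+00:30.
14:15 Norir Republic − 0h30m = 13:45 UTC.
1 September 2031 is a Monday, so the first Saturday is September 6 and the second is September 13.
1 April 2032 is a Thursday, so Saturdays fall on 3, 10, 17, 24; the last is April 24.
At the standard offset (UTC+02:00), 13:45 UTC + 2h = 15:45 Doreth standard time.
Daylight saving runs 13 September 2031 – 24 April 2032; the standard-time date in Doreth, 28 April 2032, is outside that window, so Doreth is on standard time at UTC+02:00.
13:45 UTC + 2h = 15:45 Doreth.

15:45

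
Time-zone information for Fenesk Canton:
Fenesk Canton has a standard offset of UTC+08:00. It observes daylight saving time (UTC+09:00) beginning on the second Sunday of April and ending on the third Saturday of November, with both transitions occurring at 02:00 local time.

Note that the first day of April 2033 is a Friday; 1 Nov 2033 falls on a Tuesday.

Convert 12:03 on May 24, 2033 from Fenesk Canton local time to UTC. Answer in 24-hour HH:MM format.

1 April 2033 is a Friday, so the first Sunday is April 3 and the second is April 10.
1 November 2033 is a Tuesday, so the first Saturday is November 5 and the third is November 19.
May 24, 2033 lies within the daylight-saving period (10 April – 19 November), so Fenesk Canton is on daylight time, UTC+09:00.
12:03 local − 9h = 03:03 UTC.

03:03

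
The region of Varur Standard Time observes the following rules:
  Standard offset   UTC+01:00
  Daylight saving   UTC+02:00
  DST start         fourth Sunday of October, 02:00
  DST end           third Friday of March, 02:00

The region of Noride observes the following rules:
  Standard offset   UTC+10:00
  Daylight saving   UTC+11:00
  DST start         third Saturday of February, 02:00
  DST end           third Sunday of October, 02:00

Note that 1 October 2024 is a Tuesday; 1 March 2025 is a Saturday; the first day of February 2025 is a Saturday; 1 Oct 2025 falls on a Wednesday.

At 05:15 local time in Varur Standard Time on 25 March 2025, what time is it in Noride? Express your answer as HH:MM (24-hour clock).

15:15

1 October 2024 is a Tuesday, so the first Sunday is October 6 and the fourth is October 27.
1 March 2025 is a Saturday, so the first Friday is March 7 and the third is March 21.
25 March 2025 does not fall between 27 October 2024 and 21 March 2025, so daylight saving is not in effect and Varur Standard Time is at UTC+01:00.
05:15 Varur Standard Time − 1h = 04:15 UTC.
1 February 2025 is a Saturday, so the first Saturday is February 1 and the third is February 15.
1 October 2025 is a Wednesday, so the first Sunday is October 5 and the third is October 19.
At the standard offset (UTC+10:00), 04:15 UTC + 10h = 14:15 Noride standard time.
The standard-time date in Noride, 25 March 2025, falls between 15 February and 19 October, so daylight saving is in effect and Noride is at UTC+11:00.
04:15 UTC + 11h = 15:15 Noride.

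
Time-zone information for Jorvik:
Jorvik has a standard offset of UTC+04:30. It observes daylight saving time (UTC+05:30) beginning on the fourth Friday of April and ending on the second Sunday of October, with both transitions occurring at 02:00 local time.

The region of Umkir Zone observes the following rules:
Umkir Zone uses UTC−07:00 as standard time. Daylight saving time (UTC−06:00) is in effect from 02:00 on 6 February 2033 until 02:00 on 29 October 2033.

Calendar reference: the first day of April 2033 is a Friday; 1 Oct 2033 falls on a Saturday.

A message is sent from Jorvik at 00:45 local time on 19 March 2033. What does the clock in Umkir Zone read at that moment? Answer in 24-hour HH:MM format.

1 April 2033 is a Friday, so the first Friday is April 1 and the fourth is April 22.
1 October 2033 is a Saturday, so the first Sunday is October 2 and the second is October 9.
19 March 2033 does not fall between 22 April and 9 October, so daylight saving is not in effect and Jorvik is at UTC+04:30.
00:45 Jorvik − 4h30m = 20:15 UTC (rolling into the previous day, 18 March 2033).
At the standard offset (UTC−07:00), 20:15 UTC − 7h = 13:15 Umkir Zone standard time.
The standard-time date in Umkir Zone, 18 March 2033, falls between 6 February and 29 October, so daylight saving is in effect and Umkir Zone is at UTC−06:00.
20:15 UTC − 6h = 14:15 Umkir Zone.

14:15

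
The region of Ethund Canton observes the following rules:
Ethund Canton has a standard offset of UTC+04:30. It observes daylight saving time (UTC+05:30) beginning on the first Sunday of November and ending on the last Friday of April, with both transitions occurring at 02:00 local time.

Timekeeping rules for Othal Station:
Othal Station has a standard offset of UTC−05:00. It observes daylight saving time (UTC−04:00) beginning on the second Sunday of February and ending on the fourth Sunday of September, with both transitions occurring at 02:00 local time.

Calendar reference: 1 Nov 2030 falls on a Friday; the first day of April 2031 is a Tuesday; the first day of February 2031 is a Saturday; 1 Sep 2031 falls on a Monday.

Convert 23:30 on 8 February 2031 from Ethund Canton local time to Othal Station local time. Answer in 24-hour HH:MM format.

1 November 2030 is a Friday, so the first Sunday is November 3.
1 April 2031 is a Tuesday, so Fridays fall on 4, 11, 18, 25; the last is April 25.
8 February 2031 lies within the daylight-saving period (3 November 2030 – 25 April 2031), so Ethund Canton is on daylight time, UTC+05:30.
23:30 Ethund Canton − 5h30m = 18:00 UTC.
1 February 2031 is a Saturday, so the first Sunday is February 2 and the second is February 9.
1 September 2031 is a Monday, so the first Sunday is September 7 and the fourth is September 28.
At the standard offset (UTC−05:00), 18:00 UTC − 5h = 13:00 Othal Station standard time.
The standard-time date in Othal Station, 8 February 2031, does not fall between 9 February and 28 September, so daylight saving is not in effect and Othal Station is at UTC−05:00.
18:00 UTC − 5h = 13:00 Othal Station.

13:00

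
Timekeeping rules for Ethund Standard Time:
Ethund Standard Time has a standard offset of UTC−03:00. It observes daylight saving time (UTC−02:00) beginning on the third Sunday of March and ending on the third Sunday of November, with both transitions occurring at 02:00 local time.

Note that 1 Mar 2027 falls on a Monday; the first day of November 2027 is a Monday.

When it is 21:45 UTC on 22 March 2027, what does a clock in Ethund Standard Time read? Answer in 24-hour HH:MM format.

1 March 2027 is a Monday, so the first Sunday is March 7 and the third is March 21.
1 November 2027 is a Monday, so the first Sunday is November 7 and the third is November 21.
At the standard offset (UTC−03:00), 21:45 UTC − 3h = 18:45 Ethund Standard Time standard time.
The standard-time date in Ethund Standard Time, 22 March 2027, lies within the daylight-saving period (21 March – 21 November), so Ethund Standard Time is on daylight time, UTC−02:00.
21:45 UTC − 2h = 19:45 local.

19:45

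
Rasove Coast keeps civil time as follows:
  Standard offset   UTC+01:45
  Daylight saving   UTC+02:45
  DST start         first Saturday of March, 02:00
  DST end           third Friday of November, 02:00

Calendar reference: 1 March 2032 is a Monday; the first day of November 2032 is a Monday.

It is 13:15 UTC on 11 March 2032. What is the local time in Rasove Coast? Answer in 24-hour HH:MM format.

16:00

1 March 2032 is a Monday, so the first Saturday is March 6.
1 November 2032 is a Monday, so the first Friday is November 5 and the third is November 19.
At the standard offset (UTC+01:45), 13:15 UTC + 1h45m = 15:00 Rasove Coast standard time.
The standard-time date in Rasove Coast, 11 March 2032, lies within the daylight-saving period (6 March – 19 November), so Rasove Coast is on daylight time, UTC+02:45.
13:15 UTC + 2h45m = 16:00 local.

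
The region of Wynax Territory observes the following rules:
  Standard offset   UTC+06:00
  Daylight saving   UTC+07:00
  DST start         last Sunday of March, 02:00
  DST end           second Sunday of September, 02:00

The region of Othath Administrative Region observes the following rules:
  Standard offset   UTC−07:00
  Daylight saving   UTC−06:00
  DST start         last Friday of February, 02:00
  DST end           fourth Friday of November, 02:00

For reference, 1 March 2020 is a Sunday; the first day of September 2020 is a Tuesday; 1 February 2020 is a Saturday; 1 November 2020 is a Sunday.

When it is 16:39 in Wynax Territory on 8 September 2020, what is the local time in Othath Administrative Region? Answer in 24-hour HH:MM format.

03:39

1 March 2020 is a Sunday, so Sundays fall on 1, 8, 15, 22, 29; the last is March 29.
1 September 2020 is a Tuesday, so the first Sunday is September 6 and the second is September 13.
Daylight saving runs 29 March – 13 September; 8 September 2020 is inside that window, so Wynax Territory is at UTC+07:00.
16:39 Wynax Territory − 7h = 09:39 UTC.
1 February 2020 is a Saturday, so Fridays fall on 7, 14, 21, 28; the last is February 28.
1 November 2020 is a Sunday, so the first Friday is November 6 and the fourth is November 27.
At the standard offset (UTC−07:00), 09:39 UTC − 7h = 02:39 Othath Administrative Region standard time.
Daylight saving runs 28 February – 27 November; the standard-time date in Othath Administrative Region, 8 September 2020, is inside that window, so Othath Administrative Region is at UTC−06:00.
09:39 UTC − 6h = 03:39 Othath Administrative Region.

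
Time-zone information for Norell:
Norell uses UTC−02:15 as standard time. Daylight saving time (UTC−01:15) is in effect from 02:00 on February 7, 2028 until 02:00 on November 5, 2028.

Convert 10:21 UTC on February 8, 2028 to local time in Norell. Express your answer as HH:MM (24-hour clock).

At the standard offset (UTC−02:15), 10:21 UTC − 2h15m = 08:06 Norell standard time.
Daylight saving runs 7 February – 5 November; the standard-time date in Norell, February 8, 2028, is inside that window, so Norell is at UTC−01:15.
10:21 UTC − 1h15m = 09:06 local.

09:06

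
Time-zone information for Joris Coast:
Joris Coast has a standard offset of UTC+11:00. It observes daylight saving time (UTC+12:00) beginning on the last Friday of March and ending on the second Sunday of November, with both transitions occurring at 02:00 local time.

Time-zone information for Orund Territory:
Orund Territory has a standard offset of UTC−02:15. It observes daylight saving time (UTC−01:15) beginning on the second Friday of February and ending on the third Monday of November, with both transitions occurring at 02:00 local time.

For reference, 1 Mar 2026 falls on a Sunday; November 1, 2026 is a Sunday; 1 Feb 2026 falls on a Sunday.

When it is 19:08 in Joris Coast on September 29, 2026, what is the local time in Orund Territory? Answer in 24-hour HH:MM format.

05:53

1 March 2026 is a Sunday, so Fridays fall on 6, 13, 20, 27; the last is March 27.
1 November 2026 is a Sunday, so the first Sunday is November 1 and the second is November 8.
September 29, 2026 lies within the daylight-saving period (27 March – 8 November), so Joris Coast is on daylight time, UTC+12:00.
19:08 Joris Coast − 12h = 07:08 UTC.
1 February 2026 is a Sunday, so the first Friday is February 6 and the second is February 13.
1 November 2026 is a Sunday, so the first Monday is November 2 and the third is November 16.
At the standard offset (UTC−02:15), 07:08 UTC − 2h15m = 04:53 Orund Territory standard time.
The standard-time date in Orund Territory, September 29, 2026, falls between 13 February and 16 November, so daylight saving is in effect and Orund Territory is at UTC−01:15.
07:08 UTC − 1h15m = 05:53 Orund Territory.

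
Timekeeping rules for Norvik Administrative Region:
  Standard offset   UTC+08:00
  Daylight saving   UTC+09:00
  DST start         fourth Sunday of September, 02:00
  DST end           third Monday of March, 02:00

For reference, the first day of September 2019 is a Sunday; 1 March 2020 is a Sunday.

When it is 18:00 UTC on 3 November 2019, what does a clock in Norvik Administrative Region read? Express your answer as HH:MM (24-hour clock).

03:00

1 September 2019 is a Sunday, so the first Sunday is September 1 and the fourth is September 22.
1 March 2020 is a Sunday, so the first Monday is March 2 and the third is March 16.
At the standard offset (UTC+08:00), 18:00 UTC + 8h = 02:00 Norvik Administrative Region standard time (rolling into the next day, 4 November 2019).
The standard-time date in Norvik Administrative Region, 4 November 2019, lies within the daylight-saving period (22 September 2019 – 16 March 2020), so Norvik Administrative Region is on daylight time, UTC+09:00.
18:00 UTC + 9h = 03:00 local (rolling into the next day, 4 November 2019).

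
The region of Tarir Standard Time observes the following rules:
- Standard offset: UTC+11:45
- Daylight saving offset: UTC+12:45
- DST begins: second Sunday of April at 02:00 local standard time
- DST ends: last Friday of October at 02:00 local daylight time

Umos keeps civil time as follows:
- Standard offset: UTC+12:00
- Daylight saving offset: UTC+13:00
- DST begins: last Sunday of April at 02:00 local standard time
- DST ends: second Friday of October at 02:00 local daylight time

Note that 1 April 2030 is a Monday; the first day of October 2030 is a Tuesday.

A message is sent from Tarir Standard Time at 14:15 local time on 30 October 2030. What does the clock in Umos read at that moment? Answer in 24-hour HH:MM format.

14:30

1 April 2030 is a Monday, so the first Sunday is April 7 and the second is April 14.
1 October 2030 is a Tuesday, so Fridays fall on 4, 11, 18, 25; the last is October 25.
30 October 2030 is outside the daylight-saving period (14 April – 25 October), so Tarir Standard Time is on standard time, UTC+11:45.
14:15 Tarir Standard Time − 11h45m = 02:30 UTC.
1 April 2030 is a Monday, so Sundays fall on 7, 14, 21, 28; the last is April 28.
1 October 2030 is a Tuesday, so the first Friday is October 4 and the second is October 11.
At the standard offset (UTC+12:00), 02:30 UTC + 12h = 14:30 Umos standard time.
Daylight saving runs 28 April – 11 October; the standard-time date in Umos, 30 October 2030, is outside that window, so Umos is on standard time at UTC+12:00.
02:30 UTC + 12h = 14:30 Umos.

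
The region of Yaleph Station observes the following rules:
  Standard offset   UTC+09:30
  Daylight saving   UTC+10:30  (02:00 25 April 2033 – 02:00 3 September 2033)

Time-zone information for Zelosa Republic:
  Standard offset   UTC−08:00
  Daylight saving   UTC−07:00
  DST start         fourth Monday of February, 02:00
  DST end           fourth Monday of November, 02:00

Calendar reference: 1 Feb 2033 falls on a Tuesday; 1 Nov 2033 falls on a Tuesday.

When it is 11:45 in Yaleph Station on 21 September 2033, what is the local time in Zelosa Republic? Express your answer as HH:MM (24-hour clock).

19:15

21 September 2033 is outside the daylight-saving period (25 April – 3 September), so Yaleph Station is on standard time, UTC+09:30.
11:45 Yaleph Station − 9h30m = 02:15 UTC.
1 February 2033 is a Tuesday, so the first Monday is February 7 and the fourth is February 28.
1 November 2033 is a Tuesday, so the first Monday is November 7 and the fourth is November 28.
At the standard offset (UTC−08:00), 02:15 UTC − 8h = 18:15 Zelosa Republic standard time (rolling into the previous day, 20 September 2033).
The standard-time date in Zelosa Republic, 20 September 2033, lies within the daylight-saving period (28 February – 28 November), so Zelosa Republic is on daylight time, UTC−07:00.
02:15 UTC − 7h = 19:15 Zelosa Republic (rolling into the previous day, 20 September 2033).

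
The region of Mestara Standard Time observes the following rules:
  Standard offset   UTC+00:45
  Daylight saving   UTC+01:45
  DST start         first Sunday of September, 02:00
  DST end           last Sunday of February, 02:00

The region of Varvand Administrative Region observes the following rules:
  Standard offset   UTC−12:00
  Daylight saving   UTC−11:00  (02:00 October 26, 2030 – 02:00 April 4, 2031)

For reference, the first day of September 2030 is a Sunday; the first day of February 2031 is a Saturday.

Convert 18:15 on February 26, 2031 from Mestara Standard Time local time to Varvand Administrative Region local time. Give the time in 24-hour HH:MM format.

06:30

1 September 2030 is a Sunday, so the first Sunday is September 1.
1 February 2031 is a Saturday, so Sundays fall on 2, 9, 16, 23; the last is February 23.
February 26, 2031 is outside the daylight-saving period (1 September 2030 – 23 February 2031), so Mestara Standard Time is on standard time, UTC+00:45.
18:15 Mestara Standard Time − 0h45m = 17:30 UTC.
At the standard offset (UTC−12:00), 17:30 UTC − 12h = 05:30 Varvand Administrative Region standard time.
Daylight saving runs 26 October 2030 – 4 April 2031; the standard-time date in Varvand Administrative Region, February 26, 2031, is inside that window, so Varvand Administrative Region is at UTC−11:00.
17:30 UTC − 11h = 06:30 Varvand Administrative Region.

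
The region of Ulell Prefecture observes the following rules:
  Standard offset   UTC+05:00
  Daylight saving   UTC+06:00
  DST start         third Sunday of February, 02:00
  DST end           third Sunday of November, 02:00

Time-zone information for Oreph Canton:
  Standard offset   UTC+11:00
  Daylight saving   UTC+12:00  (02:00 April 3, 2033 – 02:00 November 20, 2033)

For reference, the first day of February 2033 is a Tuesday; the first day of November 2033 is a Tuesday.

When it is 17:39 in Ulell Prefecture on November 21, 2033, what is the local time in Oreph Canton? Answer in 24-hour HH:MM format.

1 February 2033 is a Tuesday, so the first Sunday is February 6 and the third is February 20.
1 November 2033 is a Tuesday, so the first Sunday is November 6 and the third is November 20.
November 21, 2033 is outside the daylight-saving period (20 February – 20 November), so Ulell Prefecture is on standard time, UTC+05:00.
17:39 Ulell Prefecture − 5h = 12:39 UTC.
At the standard offset (UTC+11:00), 12:39 UTC + 11h = 23:39 Oreph Canton standard time.
Daylight saving runs 3 April – 20 November; the standard-time date in Oreph Canton, November 21, 2033, is outside that window, so Oreph Canton is on standard time at UTC+11:00.
12:39 UTC + 11h = 23:39 Oreph Canton.

23:39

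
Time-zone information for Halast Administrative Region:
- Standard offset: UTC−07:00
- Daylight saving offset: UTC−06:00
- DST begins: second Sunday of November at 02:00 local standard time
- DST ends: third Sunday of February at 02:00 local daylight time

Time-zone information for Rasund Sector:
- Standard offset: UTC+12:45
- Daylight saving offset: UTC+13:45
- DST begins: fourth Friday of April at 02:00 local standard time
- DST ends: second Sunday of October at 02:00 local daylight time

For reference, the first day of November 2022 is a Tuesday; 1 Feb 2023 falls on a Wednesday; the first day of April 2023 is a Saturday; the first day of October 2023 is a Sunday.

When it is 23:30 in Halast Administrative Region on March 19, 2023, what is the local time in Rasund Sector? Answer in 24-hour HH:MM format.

19:15

1 November 2022 is a Tuesday, so the first Sunday is November 6 and the second is November 13.
1 February 2023 is a Wednesday, so the first Sunday is February 5 and the third is February 19.
Daylight saving runs 13 November 2022 – 19 February 2023; March 19, 2023 is outside that window, so Halast Administrative Region is on standard time at UTC−07:00.
23:30 Halast Administrative Region + 7h = 06:30 UTC (rolling into the next day, 20 March 2023).
1 April 2023 is a Saturday, so the first Friday is April 7 and the fourth is April 28.
1 October 2023 is a Sunday, so the first Sunday is October 1 and the second is October 8.
At the standard offset (UTC+12:45), 06:30 UTC + 12h45m = 19:15 Rasund Sector standard time.
The standard-time date in Rasund Sector, March 20, 2023, does not fall between 28 April and 8 October, so daylight saving is not in effect and Rasund Sector is at UTC+12:45.
06:30 UTC + 12h45m = 19:15 Rasund Sector.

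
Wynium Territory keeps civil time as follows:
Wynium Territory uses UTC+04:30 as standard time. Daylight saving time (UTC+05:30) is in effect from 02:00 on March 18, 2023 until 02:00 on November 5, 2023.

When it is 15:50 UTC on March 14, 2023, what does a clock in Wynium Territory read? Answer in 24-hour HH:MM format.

20:20

At the standard offset (UTC+04:30), 15:50 UTC + 4h30m = 20:20 Wynium Territory standard time.
The standard-time date in Wynium Territory, March 14, 2023, is outside the daylight-saving period (18 March – 5 November), so Wynium Territory is on standard time, UTC+04:30.
15:50 UTC + 4h30m = 20:20 local.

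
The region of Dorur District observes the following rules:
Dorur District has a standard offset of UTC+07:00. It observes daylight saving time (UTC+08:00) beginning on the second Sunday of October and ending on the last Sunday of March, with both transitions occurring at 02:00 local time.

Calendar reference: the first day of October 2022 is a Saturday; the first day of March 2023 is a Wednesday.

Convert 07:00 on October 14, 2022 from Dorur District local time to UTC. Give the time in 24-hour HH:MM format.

23:00

1 October 2022 is a Saturday, so the first Sunday is October 2 and the second is October 9.
1 March 2023 is a Wednesday, so Sundays fall on 5, 12, 19, 26; the last is March 26.
Daylight saving runs 9 October 2022 – 26 March 2023; October 14, 2022 is inside that window, so Dorur District is at UTC+08:00.
07:00 local − 8h = 23:00 UTC (rolling into the previous day, 13 October 2022).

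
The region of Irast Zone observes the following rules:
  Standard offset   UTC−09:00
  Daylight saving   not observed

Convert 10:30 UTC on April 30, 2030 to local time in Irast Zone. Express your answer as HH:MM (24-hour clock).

01:30

Irast Zone stays on UTC−09:00 all year.
10:30 UTC − 9h = 01:30 local.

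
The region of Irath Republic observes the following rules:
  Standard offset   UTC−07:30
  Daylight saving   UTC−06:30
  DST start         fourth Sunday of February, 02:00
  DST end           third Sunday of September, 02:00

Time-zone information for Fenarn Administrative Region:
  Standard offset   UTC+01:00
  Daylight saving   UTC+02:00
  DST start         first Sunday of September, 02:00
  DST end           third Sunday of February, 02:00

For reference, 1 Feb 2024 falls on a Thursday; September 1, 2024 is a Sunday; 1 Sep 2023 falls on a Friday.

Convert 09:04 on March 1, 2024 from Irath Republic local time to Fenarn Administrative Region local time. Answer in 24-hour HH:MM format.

1 February 2024 is a Thursday, so the first Sunday is February 4 and the fourth is February 25.
1 September 2024 is a Sunday, so the first Sunday is September 1 and the third is September 15.
March 1, 2024 lies within the daylight-saving period (25 February – 15 September), so Irath Republic is on daylight time, UTC−06:30.
09:04 Irath Republic + 6h30m = 15:34 UTC.
1 September 2023 is a Friday, so the first Sunday is September 3.
1 February 2024 is a Thursday, so the first Sunday is February 4 and the third is February 18.
At the standard offset (UTC+01:00), 15:34 UTC + 1h = 16:34 Fenarn Administrative Region standard time.
The standard-time date in Fenarn Administrative Region, March 1, 2024, does not fall between 3 September 2023 and 18 February 2024, so daylight saving is not in effect and Fenarn Administrative Region is at UTC+01:00.
15:34 UTC + 1h = 16:34 Fenarn Administrative Region.

16:34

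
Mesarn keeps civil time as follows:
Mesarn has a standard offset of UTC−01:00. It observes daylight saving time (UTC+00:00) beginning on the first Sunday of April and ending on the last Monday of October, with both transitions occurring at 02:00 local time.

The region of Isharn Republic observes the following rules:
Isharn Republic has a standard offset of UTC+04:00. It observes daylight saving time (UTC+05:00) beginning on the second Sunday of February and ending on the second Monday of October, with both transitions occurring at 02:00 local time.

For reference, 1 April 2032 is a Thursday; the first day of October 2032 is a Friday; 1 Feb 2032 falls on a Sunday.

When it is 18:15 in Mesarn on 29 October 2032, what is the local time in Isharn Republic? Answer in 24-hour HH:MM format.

1 April 2032 is a Thursday, so the first Sunday is April 4.
1 October 2032 is a Friday, so Mondays fall on 4, 11, 18, 25; the last is October 25.
29 October 2032 does not fall between 4 April and 25 October, so daylight saving is not in effect and Mesarn is at UTC−01:00.
18:15 Mesarn + 1h = 19:15 UTC.
1 February 2032 is a Sunday, so the first Sunday is February 1 and the second is February 8.
1 October 2032 is a Friday, so the first Monday is October 4 and the second is October 11.
At the standard offset (UTC+04:00), 19:15 UTC + 4h = 23:15 Isharn Republic standard time.
The standard-time date in Isharn Republic, 29 October 2032, is outside the daylight-saving period (8 February – 11 October), so Isharn Republic is on standard time, UTC+04:00.
19:15 UTC + 4h = 23:15 Isharn Republic.

23:15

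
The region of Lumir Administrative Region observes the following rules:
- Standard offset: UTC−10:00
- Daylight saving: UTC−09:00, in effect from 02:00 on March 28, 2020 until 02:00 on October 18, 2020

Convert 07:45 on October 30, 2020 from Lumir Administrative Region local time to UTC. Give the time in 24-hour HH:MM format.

17:45

Daylight saving runs 28 March – 18 October; October 30, 2020 is outside that window, so Lumir Administrative Region is on standard time at UTC−10:00.
07:45 local + 10h = 17:45 UTC.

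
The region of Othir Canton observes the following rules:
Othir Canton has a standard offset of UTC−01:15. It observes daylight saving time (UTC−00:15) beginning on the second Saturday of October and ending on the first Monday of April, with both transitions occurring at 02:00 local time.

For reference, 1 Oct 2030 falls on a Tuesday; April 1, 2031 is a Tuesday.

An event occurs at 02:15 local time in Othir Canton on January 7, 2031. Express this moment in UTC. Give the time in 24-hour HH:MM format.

02:30

1 October 2030 is a Tuesday, so the first Saturday is October 5 and the second is October 12.
1 April 2031 is a Tuesday, so the first Monday is April 7.
January 7, 2031 lies within the daylight-saving period (12 October 2030 – 7 April 2031), so Othir Canton is on daylight time, UTC−00:15.
02:15 local + 0h15m = 02:30 UTC.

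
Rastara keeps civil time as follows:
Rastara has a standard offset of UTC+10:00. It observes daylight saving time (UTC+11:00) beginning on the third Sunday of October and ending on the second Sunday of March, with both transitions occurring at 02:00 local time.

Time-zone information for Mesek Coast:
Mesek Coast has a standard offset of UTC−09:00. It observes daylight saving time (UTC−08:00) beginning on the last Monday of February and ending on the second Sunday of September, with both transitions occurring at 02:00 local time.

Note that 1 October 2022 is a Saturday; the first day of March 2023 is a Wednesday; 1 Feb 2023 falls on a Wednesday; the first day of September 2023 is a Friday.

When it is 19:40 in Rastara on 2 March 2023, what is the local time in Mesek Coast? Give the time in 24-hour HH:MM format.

00:40

1 October 2022 is a Saturday, so the first Sunday is October 2 and the third is October 16.
1 March 2023 is a Wednesday, so the first Sunday is March 5 and the second is March 12.
2 March 2023 falls between 16 October 2022 and 12 March 2023, so daylight saving is in effect and Rastara is at UTC+11:00.
19:40 Rastara − 11h = 08:40 UTC.
1 February 2023 is a Wednesday, so Mondays fall on 6, 13, 20, 27; the last is February 27.
1 September 2023 is a Friday, so the first Sunday is September 3 and the second is September 10.
At the standard offset (UTC−09:00), 08:40 UTC − 9h = 23:40 Mesek Coast standard time (rolling into the previous day, 1 March 2023).
The standard-time date in Mesek Coast, 1 March 2023, lies within the daylight-saving period (27 February – 10 September), so Mesek Coast is on daylight time, UTC−08:00.
08:40 UTC − 8h = 00:40 Mesek Coast.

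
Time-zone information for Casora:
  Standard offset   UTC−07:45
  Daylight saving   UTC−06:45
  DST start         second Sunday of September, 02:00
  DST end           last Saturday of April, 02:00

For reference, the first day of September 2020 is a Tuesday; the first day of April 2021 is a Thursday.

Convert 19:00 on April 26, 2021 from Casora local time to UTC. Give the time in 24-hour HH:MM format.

1 September 2020 is a Tuesday, so the first Sunday is September 6 and the second is September 13.
1 April 2021 is a Thursday, so Saturdays fall on 3, 10, 17, 24; the last is April 24.
April 26, 2021 does not fall between 13 September 2020 and 24 April 2021, so daylight saving is not in effect and Casora is at UTC−07:45.
19:00 local + 7h45m = 02:45 UTC (rolling into the next day, 27 April 2021).

02:45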